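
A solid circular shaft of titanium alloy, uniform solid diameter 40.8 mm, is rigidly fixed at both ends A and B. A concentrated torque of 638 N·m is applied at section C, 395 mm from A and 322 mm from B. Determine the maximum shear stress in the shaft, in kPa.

With uniform GJ and both ends fixed, compatibility θ_AC = θ_CB gives T_A·a = T_B·b, together with T_A + T_B = T₀.
T_A = T₀·b/(a+b) = 638.0·322/717.0 = 286.5 N·m; T_B = 351.5 N·m.
τ in each portion: τ_AC = 2.15×10^7 Pa, τ_CB = 2.64×10^7 Pa; maximum is in CB.
τ_max = T_CB·r/J = 351.5·0.0204/2.72×10^-7 = 2.636×10^7 Pa.

26400 kPa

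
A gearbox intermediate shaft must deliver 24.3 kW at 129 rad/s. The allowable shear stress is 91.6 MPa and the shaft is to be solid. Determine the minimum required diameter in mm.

21.9 mm

ω = 129 rad/s, so T = P/ω = 24.3×10³ / 129.0 = 188.4 N·m.
For a solid shaft τ_max = 16T/(πd³), so d = (16T/(π τ_allow))^(1/3) = (16·188.4/(π·9.16×10^7))^(1/3) = 0.02188 m.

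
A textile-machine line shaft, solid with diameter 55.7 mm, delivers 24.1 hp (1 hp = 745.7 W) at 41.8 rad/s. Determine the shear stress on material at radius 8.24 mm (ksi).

ω = 41.8 rad/s, so T = P/ω = 24.1×745.7 / 41.80 = 429.9 N·m.
J = πd⁴/32 = π(0.0557)⁴/32 = 9.450×10^-7 m⁴.
Shear stress varies linearly with radius: τ = T·r/J = 429.9 × 0.00824 / 9.450×10^-7 = 3.749×10^6 Pa.

0.544 ksi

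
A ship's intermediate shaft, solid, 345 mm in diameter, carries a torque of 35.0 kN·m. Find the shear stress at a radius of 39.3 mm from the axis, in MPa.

J = πd⁴/32 = π(0.345)⁴/32 = 1.391×10^-3 m⁴.
Shear stress varies linearly with radius: τ = T·r/J = 35000 × 0.0393 / 1.391×10^-3 = 9.890×10^5 Pa.

0.989 MPa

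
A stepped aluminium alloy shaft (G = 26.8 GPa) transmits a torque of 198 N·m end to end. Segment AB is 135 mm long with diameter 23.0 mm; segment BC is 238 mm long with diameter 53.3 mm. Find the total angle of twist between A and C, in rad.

0.0385 rad

J_AB = π(0.0230)⁴/32 = 2.75×10^-8 m⁴; J_BC = π(0.0533)⁴/32 = 7.92×10^-7 m⁴.
θ = (T/G)·Σ L_i/J_i = (198.0/26.8×10⁹)·(0.135/2.75×10^-8 + 0.238/7.92×10^-7) = 0.03852 rad.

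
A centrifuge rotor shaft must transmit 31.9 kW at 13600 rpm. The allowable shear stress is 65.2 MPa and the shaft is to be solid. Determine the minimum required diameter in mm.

12.0 mm

ω = 2π·13600/60 = 1424 rad/s, so T = P/ω = 31.9×10³ / 1424 = 22.40 N·m.
For a solid shaft τ_max = 16T/(πd³), so d = (16T/(π τ_allow))^(1/3) = (16·22.40/(π·6.52×10^7))^(1/3) = 0.01205 m.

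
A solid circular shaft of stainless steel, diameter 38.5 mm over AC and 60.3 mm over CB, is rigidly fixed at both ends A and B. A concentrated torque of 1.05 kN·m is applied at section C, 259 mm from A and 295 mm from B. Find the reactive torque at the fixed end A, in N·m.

167 N·m

Compatibility: T_A·a/J_AC = T_B·b/J_CB with T_A + T_B = T₀.
J_AC = 2.16×10^-7 m⁴, J_CB = 1.30×10^-6 m⁴, so T_A = T₀·(J_AC/a)/((J_AC/a)+(J_CB/b)) = 167.1 N·m, T_B = 882.9 N·m.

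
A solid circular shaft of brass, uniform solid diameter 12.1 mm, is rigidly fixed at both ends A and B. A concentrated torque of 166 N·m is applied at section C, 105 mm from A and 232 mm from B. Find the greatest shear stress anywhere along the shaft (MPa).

329 MPa

With uniform GJ and both ends fixed, compatibility θ_AC = θ_CB gives T_A·a = T_B·b, together with T_A + T_B = T₀.
T_A = T₀·b/(a+b) = 166.0·232/337.0 = 114.3 N·m; T_B = 51.72 N·m.
τ in each portion: τ_AC = 3.29×10^8 Pa, τ_CB = 1.49×10^8 Pa; maximum is in AC.
τ_max = T_AC·r/J = 114.3·0.00605/2.10×10^-9 = 3.285×10^8 Pa.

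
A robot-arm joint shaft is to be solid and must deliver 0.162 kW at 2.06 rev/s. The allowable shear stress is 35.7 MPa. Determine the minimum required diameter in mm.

12.1 mm

ω = 2π·2.06 = 12.94 rad/s, so T = P/ω = 0.162×10³ / 12.94 = 12.52 N·m.
For a solid shaft τ_max = 16T/(πd³), so d = (16T/(π τ_allow))^(1/3) = (16·12.52/(π·3.57×10^7))^(1/3) = 0.01213 m.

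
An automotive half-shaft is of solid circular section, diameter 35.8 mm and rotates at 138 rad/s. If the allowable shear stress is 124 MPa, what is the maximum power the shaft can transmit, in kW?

J = πd⁴/32 = π(0.0358)⁴/32 = 1.613×10^-7 m⁴.
T_max = τ_allow·J/r = 1.24×10^8 × 1.613×10^-7 / 0.0179 = 1117 N·m.
ω = 138 rad/s, so P_max = T_max·ω = 1.542×10^5 W.

154 kW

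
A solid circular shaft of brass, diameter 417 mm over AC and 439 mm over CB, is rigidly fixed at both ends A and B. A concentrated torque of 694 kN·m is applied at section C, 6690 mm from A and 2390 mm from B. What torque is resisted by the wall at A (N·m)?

156000 N·m

Compatibility: T_A·a/J_AC = T_B·b/J_CB with T_A + T_B = T₀.
J_AC = 2.97×10^-3 m⁴, J_CB = 3.65×10^-3 m⁴, so T_A = T₀·(J_AC/a)/((J_AC/a)+(J_CB/b)) = 156400 N·m, T_B = 537600 N·m.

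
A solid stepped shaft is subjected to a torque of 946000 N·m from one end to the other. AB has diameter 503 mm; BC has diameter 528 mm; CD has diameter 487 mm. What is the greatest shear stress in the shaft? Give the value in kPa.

41700 kPa

Under the same torque, τ_max = 16T/(πd³) is largest where d is smallest — segment CD (d = 487 mm).
τ_max = 16·946000/(π·(0.487)³) = 4.171×10^7 Pa.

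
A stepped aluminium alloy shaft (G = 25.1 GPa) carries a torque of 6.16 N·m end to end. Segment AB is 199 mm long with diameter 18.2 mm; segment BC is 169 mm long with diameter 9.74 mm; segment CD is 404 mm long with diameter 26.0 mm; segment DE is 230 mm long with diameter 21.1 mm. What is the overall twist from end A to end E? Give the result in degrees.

J_AB = π(0.0182)⁴/32 = 1.08×10^-8 m⁴; J_BC = π(0.00974)⁴/32 = 8.84×10^-10 m⁴; J_CD = π(0.0260)⁴/32 = 4.49×10^-8 m⁴; J_DE = π(0.0211)⁴/32 = 1.95×10^-8 m⁴.
θ = (T/G)·Σ L_i/J_i = (6.160/25.1×10⁹)·(0.199/1.08×10^-8 + 0.169/8.84×10^-10 + 0.404/4.49×10^-8 + 0.230/1.95×10^-8) = 0.05659 rad.

3.24°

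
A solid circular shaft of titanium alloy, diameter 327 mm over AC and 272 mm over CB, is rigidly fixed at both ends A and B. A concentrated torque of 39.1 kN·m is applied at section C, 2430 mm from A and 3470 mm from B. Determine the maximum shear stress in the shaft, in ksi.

Compatibility: T_A·a/J_AC = T_B·b/J_CB with T_A + T_B = T₀.
J_AC = 1.12×10^-3 m⁴, J_CB = 5.37×10^-4 m⁴, so T_A = T₀·(J_AC/a)/((J_AC/a)+(J_CB/b)) = 29280 N·m, T_B = 9817 N·m.
τ in each portion: τ_AC = 4.27×10^6 Pa, τ_CB = 2.48×10^6 Pa; maximum is in AC.
τ_max = T_AC·r/J = 29280·0.164/1.12×10^-3 = 4.265×10^6 Pa.

0.619 ksi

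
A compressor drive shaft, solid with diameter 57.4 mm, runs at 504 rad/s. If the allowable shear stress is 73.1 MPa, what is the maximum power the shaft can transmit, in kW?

J = πd⁴/32 = π(0.0574)⁴/32 = 1.066×10^-6 m⁴.
T_max = τ_allow·J/r = 7.31×10^7 × 1.066×10^-6 / 0.0287 = 2714 N·m.
ω = 504 rad/s, so P_max = T_max·ω = 1.368×10^6 W.

1370 kW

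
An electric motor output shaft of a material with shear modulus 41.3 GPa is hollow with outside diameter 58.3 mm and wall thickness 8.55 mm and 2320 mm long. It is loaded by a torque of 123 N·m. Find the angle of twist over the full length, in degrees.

J = π(d_o⁴ − d_i⁴)/32 = π(0.0583⁴ − 0.0412⁴)/32 = 8.513×10^-7 m⁴.
θ = T·L/(G·J) = 123.0 × 2.32 / (41.3×10⁹ × 8.513×10^-7) = 8.116×10^-3 rad.

0.465°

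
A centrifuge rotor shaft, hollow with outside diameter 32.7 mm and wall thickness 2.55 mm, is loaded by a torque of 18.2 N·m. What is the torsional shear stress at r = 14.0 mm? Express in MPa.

J = π(d_o⁴ − d_i⁴)/32 = π(0.0327⁴ − 0.0276⁴)/32 = 5.528×10^-8 m⁴.
Shear stress varies linearly with radius: τ = T·r/J = 18.20 × 0.0140 / 5.528×10^-8 = 4.609×10^6 Pa.

4.61 MPa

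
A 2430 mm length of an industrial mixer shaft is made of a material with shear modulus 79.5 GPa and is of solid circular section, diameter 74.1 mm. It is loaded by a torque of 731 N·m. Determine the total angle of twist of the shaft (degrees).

J = πd⁴/32 = π(0.0741)⁴/32 = 2.960×10^-6 m⁴.
θ = T·L/(G·J) = 731.0 × 2.43 / (79.5×10⁹ × 2.960×10^-6) = 7.549×10^-3 rad.

0.433°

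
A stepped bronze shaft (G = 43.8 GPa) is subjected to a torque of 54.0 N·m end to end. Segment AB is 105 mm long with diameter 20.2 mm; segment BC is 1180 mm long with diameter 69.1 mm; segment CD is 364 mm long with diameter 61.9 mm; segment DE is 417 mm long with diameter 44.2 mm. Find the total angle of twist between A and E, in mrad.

J_AB = π(0.0202)⁴/32 = 1.63×10^-8 m⁴; J_BC = π(0.0691)⁴/32 = 2.24×10^-6 m⁴; J_CD = π(0.0619)⁴/32 = 1.44×10^-6 m⁴; J_DE = π(0.0442)⁴/32 = 3.75×10^-7 m⁴.
θ = (T/G)·Σ L_i/J_i = (54.00/43.8×10⁹)·(0.105/1.63×10^-8 + 1.18/2.24×10^-6 + 0.364/1.44×10^-6 + 0.417/3.75×10^-7) = 0.01025 rad.

10.3 mrad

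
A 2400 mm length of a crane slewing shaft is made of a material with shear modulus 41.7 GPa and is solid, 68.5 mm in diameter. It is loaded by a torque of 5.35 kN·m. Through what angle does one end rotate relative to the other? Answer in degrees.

J = πd⁴/32 = π(0.0685)⁴/32 = 2.162×10^-6 m⁴.
θ = T·L/(G·J) = 5350 × 2.40 / (41.7×10⁹ × 2.162×10^-6) = 0.1425 rad.

8.16°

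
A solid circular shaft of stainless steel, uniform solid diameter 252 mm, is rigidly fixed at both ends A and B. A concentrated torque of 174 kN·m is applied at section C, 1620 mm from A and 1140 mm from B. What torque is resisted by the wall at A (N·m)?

71900 N·m

With uniform GJ and both ends fixed, compatibility θ_AC = θ_CB gives T_A·a = T_B·b, together with T_A + T_B = T₀.
T_A = T₀·b/(a+b) = 174000·1140/2760 = 71870 N·m; T_B = 102100 N·m.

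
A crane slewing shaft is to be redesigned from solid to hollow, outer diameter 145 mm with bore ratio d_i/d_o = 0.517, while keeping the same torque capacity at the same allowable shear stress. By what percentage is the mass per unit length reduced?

Equal τ_max and T ⇒ the solid shaft needs d_s³ = d_o³(1−k⁴), so d_s = 145·(1−0.517⁴)^(1/3) = 141.5 mm.
Area ratio A_h/A_s = d_o²(1−k²)/d_s² = (1−k²)/(1−k⁴)^(2/3) = 0.7698.
Mass saving = 1 − 0.7698 = 23.0 %.

23.0 %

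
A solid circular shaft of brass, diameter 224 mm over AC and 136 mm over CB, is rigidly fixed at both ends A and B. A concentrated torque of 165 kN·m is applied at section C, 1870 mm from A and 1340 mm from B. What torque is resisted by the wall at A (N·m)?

Compatibility: T_A·a/J_AC = T_B·b/J_CB with T_A + T_B = T₀.
J_AC = 2.47×10^-4 m⁴, J_CB = 3.36×10^-5 m⁴, so T_A = T₀·(J_AC/a)/((J_AC/a)+(J_CB/b)) = 138700 N·m, T_B = 26300 N·m.

139000 N·m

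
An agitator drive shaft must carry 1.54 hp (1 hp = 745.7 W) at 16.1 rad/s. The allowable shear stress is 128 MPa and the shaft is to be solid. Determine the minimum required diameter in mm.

ω = 16.1 rad/s, so T = P/ω = 1.54×745.7 / 16.10 = 71.33 N·m.
For a solid shaft τ_max = 16T/(πd³), so d = (16T/(π τ_allow))^(1/3) = (16·71.33/(π·1.28×10^8))^(1/3) = 0.01416 m.

14.2 mm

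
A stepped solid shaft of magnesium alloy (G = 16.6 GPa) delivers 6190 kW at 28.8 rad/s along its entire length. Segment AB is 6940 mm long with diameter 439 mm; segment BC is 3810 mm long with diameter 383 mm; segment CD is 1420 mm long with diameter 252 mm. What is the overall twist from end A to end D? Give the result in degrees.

5.41°

ω = 28.8 rad/s, so T = P/ω = 6190×10³ / 28.80 = 214900 N·m.
J_AB = π(0.439)⁴/32 = 3.65×10^-3 m⁴; J_BC = π(0.383)⁴/32 = 2.11×10^-3 m⁴; J_CD = π(0.252)⁴/32 = 3.96×10^-4 m⁴.
θ = (T/G)·Σ L_i/J_i = (214900/16.6×10⁹)·(6.94/3.65×10^-3 + 3.81/2.11×10^-3 + 1.42/3.96×10^-4) = 0.09443 rad.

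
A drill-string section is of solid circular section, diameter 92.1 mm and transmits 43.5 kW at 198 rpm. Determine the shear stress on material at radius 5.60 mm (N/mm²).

ω = 2π·198/60 = 20.73 rad/s, so T = P/ω = 43.5×10³ / 20.73 = 2098 N·m.
J = πd⁴/32 = π(0.0921)⁴/32 = 7.064×10^-6 m⁴.
Shear stress varies linearly with radius: τ = T·r/J = 2098 × 0.00560 / 7.064×10^-6 = 1.663×10^6 Pa.

1.66 N/mm²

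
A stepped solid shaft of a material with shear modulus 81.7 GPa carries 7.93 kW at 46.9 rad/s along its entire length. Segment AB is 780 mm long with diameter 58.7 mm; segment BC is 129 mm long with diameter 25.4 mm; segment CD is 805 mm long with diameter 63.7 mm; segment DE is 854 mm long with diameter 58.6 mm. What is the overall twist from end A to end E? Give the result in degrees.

ω = 46.9 rad/s, so T = P/ω = 7.93×10³ / 46.90 = 169.1 N·m.
J_AB = π(0.0587)⁴/32 = 1.17×10^-6 m⁴; J_BC = π(0.0254)⁴/32 = 4.09×10^-8 m⁴; J_CD = π(0.0637)⁴/32 = 1.62×10^-6 m⁴; J_DE = π(0.0586)⁴/32 = 1.16×10^-6 m⁴.
θ = (T/G)·Σ L_i/J_i = (169.1/81.7×10⁹)·(0.780/1.17×10^-6 + 0.129/4.09×10^-8 + 0.805/1.62×10^-6 + 0.854/1.16×10^-6) = 0.01048 rad.

0.600°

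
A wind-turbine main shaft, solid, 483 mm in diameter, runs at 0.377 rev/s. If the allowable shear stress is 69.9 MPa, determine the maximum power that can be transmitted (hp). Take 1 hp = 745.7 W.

4910 hp

J = πd⁴/32 = π(0.483)⁴/32 = 5.343×10^-3 m⁴.
T_max = τ_allow·J/r = 6.99×10^7 × 5.343×10^-3 / 0.241 = 1.546e6 N·m.
ω = 2π·0.377 = 2.369 rad/s, so P_max = T_max·ω = 3.663×10^6 W.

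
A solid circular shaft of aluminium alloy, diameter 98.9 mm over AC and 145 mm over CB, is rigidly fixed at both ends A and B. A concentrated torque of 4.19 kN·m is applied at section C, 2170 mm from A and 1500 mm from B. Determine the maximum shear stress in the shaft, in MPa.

Compatibility: T_A·a/J_AC = T_B·b/J_CB with T_A + T_B = T₀.
J_AC = 9.39×10^-6 m⁴, J_CB = 4.34×10^-5 m⁴, so T_A = T₀·(J_AC/a)/((J_AC/a)+(J_CB/b)) = 545.3 N·m, T_B = 3645 N·m.
τ in each portion: τ_AC = 2.87×10^6 Pa, τ_CB = 6.09×10^6 Pa; maximum is in CB.
τ_max = T_CB·r/J = 3645·0.0725/4.34×10^-5 = 6.089×10^6 Pa.

6.09 MPa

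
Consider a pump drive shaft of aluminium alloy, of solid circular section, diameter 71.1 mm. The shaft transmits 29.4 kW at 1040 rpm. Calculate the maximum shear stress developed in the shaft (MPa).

ω = 2π·1040/60 = 108.9 rad/s, so T = P/ω = 29.4×10³ / 108.9 = 270.0 N·m.
J = πd⁴/32 = π(0.0711)⁴/32 = 2.509×10^-6 m⁴.
τ_max = T·r/J = 270.0 × 0.0355 / 2.509×10^-6 = 3.825×10^6 Pa.

3.83 MPa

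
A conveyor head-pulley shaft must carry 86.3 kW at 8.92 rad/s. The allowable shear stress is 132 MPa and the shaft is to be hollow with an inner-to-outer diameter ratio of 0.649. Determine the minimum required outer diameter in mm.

ω = 8.92 rad/s, so T = P/ω = 86.3×10³ / 8.920 = 9675 N·m.
For a hollow shaft with d_i/d_o = 0.649: τ_max = 16T/(π d_o³ (1−k⁴)), so d_o = [16T/(π τ_allow (1−k⁴))]^(1/3) = [16·9675/(π·1.32×10^8·0.8226)]^(1/3) = 0.07685 m.

76.8 mm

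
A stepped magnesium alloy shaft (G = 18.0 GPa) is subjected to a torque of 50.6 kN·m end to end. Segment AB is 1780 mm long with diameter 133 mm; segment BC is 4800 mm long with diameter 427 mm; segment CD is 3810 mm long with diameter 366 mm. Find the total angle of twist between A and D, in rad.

0.173 rad

J_AB = π(0.133)⁴/32 = 3.07×10^-5 m⁴; J_BC = π(0.427)⁴/32 = 3.26×10^-3 m⁴; J_CD = π(0.366)⁴/32 = 1.76×10^-3 m⁴.
θ = (T/G)·Σ L_i/J_i = (50600/18.0×10⁹)·(1.78/3.07×10^-5 + 4.80/3.26×10^-3 + 3.81/1.76×10^-3) = 0.1731 rad.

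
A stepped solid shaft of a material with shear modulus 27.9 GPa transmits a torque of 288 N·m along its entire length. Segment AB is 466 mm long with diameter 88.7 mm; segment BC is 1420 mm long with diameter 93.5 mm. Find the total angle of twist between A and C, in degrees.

J_AB = π(0.0887)⁴/32 = 6.08×10^-6 m⁴; J_BC = π(0.0935)⁴/32 = 7.50×10^-6 m⁴.
θ = (T/G)·Σ L_i/J_i = (288.0/27.9×10⁹)·(0.466/6.08×10^-6 + 1.42/7.50×10^-6) = 2.745×10^-3 rad.

0.157°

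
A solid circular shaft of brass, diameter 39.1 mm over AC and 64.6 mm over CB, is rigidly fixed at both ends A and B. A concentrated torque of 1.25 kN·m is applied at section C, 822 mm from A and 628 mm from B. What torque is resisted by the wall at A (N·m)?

Compatibility: T_A·a/J_AC = T_B·b/J_CB with T_A + T_B = T₀.
J_AC = 2.29×10^-7 m⁴, J_CB = 1.71×10^-6 m⁴, so T_A = T₀·(J_AC/a)/((J_AC/a)+(J_CB/b)) = 116.2 N·m, T_B = 1134 N·m.

116 N·m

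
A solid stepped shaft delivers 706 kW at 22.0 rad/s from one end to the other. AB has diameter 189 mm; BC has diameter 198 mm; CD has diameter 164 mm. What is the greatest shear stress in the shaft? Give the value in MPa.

37.1 MPa

ω = 22.0 rad/s, so T = P/ω = 706×10³ / 22.00 = 32090 N·m.
Under the same torque, τ_max = 16T/(πd³) is largest where d is smallest — segment CD (d = 164 mm).
τ_max = 16·32090/(π·(0.164)³) = 3.705×10^7 Pa.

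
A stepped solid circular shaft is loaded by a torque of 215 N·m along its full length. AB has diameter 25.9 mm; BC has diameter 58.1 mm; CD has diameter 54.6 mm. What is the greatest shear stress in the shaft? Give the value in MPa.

63.0 MPa

Under the same torque, τ_max = 16T/(πd³) is largest where d is smallest — segment AB (d = 25.9 mm).
τ_max = 16·215.0/(π·(0.0259)³) = 6.302×10^7 Pa.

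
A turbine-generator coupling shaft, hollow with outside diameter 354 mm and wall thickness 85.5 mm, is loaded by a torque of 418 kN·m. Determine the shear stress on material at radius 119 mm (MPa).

J = π(d_o⁴ − d_i⁴)/32 = π(0.354⁴ − 0.183⁴)/32 = 1.432×10^-3 m⁴.
Shear stress varies linearly with radius: τ = T·r/J = 418000 × 0.119 / 1.432×10^-3 = 3.474×10^7 Pa.

34.7 MPa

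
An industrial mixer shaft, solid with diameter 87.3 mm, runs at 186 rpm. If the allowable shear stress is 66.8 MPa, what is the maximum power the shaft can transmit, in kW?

J = πd⁴/32 = π(0.0873)⁴/32 = 5.702×10^-6 m⁴.
T_max = τ_allow·J/r = 6.68×10^7 × 5.702×10^-6 / 0.0437 = 8727 N·m.
ω = 2π·186/60 = 19.48 rad/s, so P_max = T_max·ω = 1.700×10^5 W.

170 kW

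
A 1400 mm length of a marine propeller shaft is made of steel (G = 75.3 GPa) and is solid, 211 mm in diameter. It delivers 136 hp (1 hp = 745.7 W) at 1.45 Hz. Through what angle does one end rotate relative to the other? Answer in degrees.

0.0609°

ω = 2π·1.45 = 9.111 rad/s, so T = P/ω = 136×745.7 / 9.111 = 11130 N·m.
J = πd⁴/32 = π(0.211)⁴/32 = 1.946×10^-4 m⁴.
θ = T·L/(G·J) = 11130 × 1.40 / (75.3×10⁹ × 1.946×10^-4) = 1.064×10^-3 rad.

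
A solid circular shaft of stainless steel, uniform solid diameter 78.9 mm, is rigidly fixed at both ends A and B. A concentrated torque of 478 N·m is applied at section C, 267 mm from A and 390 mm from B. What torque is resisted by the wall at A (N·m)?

284 N·m

With uniform GJ and both ends fixed, compatibility θ_AC = θ_CB gives T_A·a = T_B·b, together with T_A + T_B = T₀.
T_A = T₀·b/(a+b) = 478.0·390/657.0 = 283.7 N·m; T_B = 194.3 N·m.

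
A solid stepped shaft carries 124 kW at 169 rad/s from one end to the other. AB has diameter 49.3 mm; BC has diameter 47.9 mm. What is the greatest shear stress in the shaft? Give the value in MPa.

34.0 MPa

ω = 169 rad/s, so T = P/ω = 124×10³ / 169.0 = 733.7 N·m.
Under the same torque, τ_max = 16T/(πd³) is largest where d is smallest — segment BC (d = 47.9 mm).
τ_max = 16·733.7/(π·(0.0479)³) = 3.400×10^7 Pa.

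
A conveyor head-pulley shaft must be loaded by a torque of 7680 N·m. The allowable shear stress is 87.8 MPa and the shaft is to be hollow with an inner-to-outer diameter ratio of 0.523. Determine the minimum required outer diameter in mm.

78.4 mm

For a hollow shaft with d_i/d_o = 0.523: τ_max = 16T/(π d_o³ (1−k⁴)), so d_o = [16T/(π τ_allow (1−k⁴))]^(1/3) = [16·7680/(π·8.78×10^7·0.9252)]^(1/3) = 0.07838 m.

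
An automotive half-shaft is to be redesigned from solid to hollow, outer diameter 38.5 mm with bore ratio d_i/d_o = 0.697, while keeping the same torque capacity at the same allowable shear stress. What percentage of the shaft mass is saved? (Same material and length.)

38.5 %

Equal τ_max and T ⇒ the solid shaft needs d_s³ = d_o³(1−k⁴), so d_s = 38.5·(1−0.697⁴)^(1/3) = 35.20 mm.
Area ratio A_h/A_s = d_o²(1−k²)/d_s² = (1−k²)/(1−k⁴)^(2/3) = 0.6153.
Mass saving = 1 − 0.6153 = 38.5 %.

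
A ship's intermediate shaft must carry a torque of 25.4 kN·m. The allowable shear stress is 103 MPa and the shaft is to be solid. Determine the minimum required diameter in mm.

108 mm

For a solid shaft τ_max = 16T/(πd³), so d = (16T/(π τ_allow))^(1/3) = (16·25400/(π·1.03×10^8))^(1/3) = 0.1079 m.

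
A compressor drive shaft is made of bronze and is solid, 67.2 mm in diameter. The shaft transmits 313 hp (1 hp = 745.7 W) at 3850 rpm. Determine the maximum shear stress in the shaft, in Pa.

ω = 2π·3850/60 = 403.2 rad/s, so T = P/ω = 313×745.7 / 403.2 = 578.9 N·m.
J = πd⁴/32 = π(0.0672)⁴/32 = 2.002×10^-6 m⁴.
τ_max = T·r/J = 578.9 × 0.0336 / 2.002×10^-6 = 9.716×10^6 Pa.

9.72e6 Pa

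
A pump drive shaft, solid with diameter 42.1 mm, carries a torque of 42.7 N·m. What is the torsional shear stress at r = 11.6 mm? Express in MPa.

J = πd⁴/32 = π(0.0421)⁴/32 = 3.084×10^-7 m⁴.
Shear stress varies linearly with radius: τ = T·r/J = 42.70 × 0.0116 / 3.084×10^-7 = 1.606×10^6 Pa.

1.61 MPa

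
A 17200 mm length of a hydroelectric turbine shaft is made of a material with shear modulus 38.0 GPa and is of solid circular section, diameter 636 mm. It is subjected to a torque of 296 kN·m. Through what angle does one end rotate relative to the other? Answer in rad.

0.00834 rad

J = πd⁴/32 = π(0.636)⁴/32 = 0.01606 m⁴.
θ = T·L/(G·J) = 296000 × 17.2 / (38.0×10⁹ × 0.01606) = 8.341×10^-3 rad.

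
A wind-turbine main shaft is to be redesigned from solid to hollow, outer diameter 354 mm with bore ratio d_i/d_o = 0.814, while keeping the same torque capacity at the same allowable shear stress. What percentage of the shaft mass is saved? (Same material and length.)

50.4 %

Equal τ_max and T ⇒ the solid shaft needs d_s³ = d_o³(1−k⁴), so d_s = 354·(1−0.814⁴)^(1/3) = 292.0 mm.
Area ratio A_h/A_s = d_o²(1−k²)/d_s² = (1−k²)/(1−k⁴)^(2/3) = 0.4961.
Mass saving = 1 − 0.4961 = 50.4 %.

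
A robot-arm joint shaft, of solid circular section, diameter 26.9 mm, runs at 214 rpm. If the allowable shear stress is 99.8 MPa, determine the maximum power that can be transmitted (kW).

J = πd⁴/32 = π(0.0269)⁴/32 = 5.141×10^-8 m⁴.
T_max = τ_allow·J/r = 9.98×10^7 × 5.141×10^-8 / 0.0135 = 381.4 N·m.
ω = 2π·214/60 = 22.41 rad/s, so P_max = T_max·ω = 8548 W.

8.55 kW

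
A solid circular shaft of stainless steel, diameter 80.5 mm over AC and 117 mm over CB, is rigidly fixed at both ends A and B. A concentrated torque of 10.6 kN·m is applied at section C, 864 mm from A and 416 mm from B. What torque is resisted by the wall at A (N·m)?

Compatibility: T_A·a/J_AC = T_B·b/J_CB with T_A + T_B = T₀.
J_AC = 4.12×10^-6 m⁴, J_CB = 1.84×10^-5 m⁴, so T_A = T₀·(J_AC/a)/((J_AC/a)+(J_CB/b)) = 1032 N·m, T_B = 9568 N·m.

1030 N·m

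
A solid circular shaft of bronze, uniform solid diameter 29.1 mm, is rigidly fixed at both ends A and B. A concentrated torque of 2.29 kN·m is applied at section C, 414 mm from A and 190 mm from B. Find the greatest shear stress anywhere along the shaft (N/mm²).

With uniform GJ and both ends fixed, compatibility θ_AC = θ_CB gives T_A·a = T_B·b, together with T_A + T_B = T₀.
T_A = T₀·b/(a+b) = 2290·190/604.0 = 720.4 N·m; T_B = 1570 N·m.
τ in each portion: τ_AC = 1.49×10^8 Pa, τ_CB = 3.24×10^8 Pa; maximum is in CB.
τ_max = T_CB·r/J = 1570·0.0146/7.04×10^-8 = 3.244×10^8 Pa.

324 N/mm²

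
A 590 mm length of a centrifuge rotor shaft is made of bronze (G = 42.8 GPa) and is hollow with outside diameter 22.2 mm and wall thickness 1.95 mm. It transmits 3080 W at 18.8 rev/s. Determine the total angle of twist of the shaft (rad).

ω = 2π·18.8 = 118.1 rad/s, so T = P/ω = 3080 / 118.1 = 26.07 N·m.
J = π(d_o⁴ − d_i⁴)/32 = π(0.0222⁴ − 0.0183⁴)/32 = 1.284×10^-8 m⁴.
θ = T·L/(G·J) = 26.07 × 0.590 / (42.8×10⁹ × 1.284×10^-8) = 0.02800 rad.

0.0280 rad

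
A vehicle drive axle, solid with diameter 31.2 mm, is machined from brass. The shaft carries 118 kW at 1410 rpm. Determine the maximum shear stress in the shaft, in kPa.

134000 kPa

ω = 2π·1410/60 = 147.7 rad/s, so T = P/ω = 118×10³ / 147.7 = 799.2 N·m.
J = πd⁴/32 = π(0.0312)⁴/32 = 9.303×10^-8 m⁴.
τ_max = T·r/J = 799.2 × 0.0156 / 9.303×10^-8 = 1.340×10^8 Pa.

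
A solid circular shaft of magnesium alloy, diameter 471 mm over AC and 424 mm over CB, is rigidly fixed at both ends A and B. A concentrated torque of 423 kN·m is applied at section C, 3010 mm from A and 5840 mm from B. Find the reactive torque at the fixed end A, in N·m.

Compatibility: T_A·a/J_AC = T_B·b/J_CB with T_A + T_B = T₀.
J_AC = 4.83×10^-3 m⁴, J_CB = 3.17×10^-3 m⁴, so T_A = T₀·(J_AC/a)/((J_AC/a)+(J_CB/b)) = 316000 N·m, T_B = 107000 N·m.

316000 N·m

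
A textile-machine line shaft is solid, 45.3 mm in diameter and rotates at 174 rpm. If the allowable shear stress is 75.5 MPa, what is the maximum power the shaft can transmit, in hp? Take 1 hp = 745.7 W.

J = πd⁴/32 = π(0.0453)⁴/32 = 4.134×10^-7 m⁴.
T_max = τ_allow·J/r = 7.55×10^7 × 4.134×10^-7 / 0.0226 = 1378 N·m.
ω = 2π·174/60 = 18.22 rad/s, so P_max = T_max·ω = 2.511×10^4 W.

33.7 hp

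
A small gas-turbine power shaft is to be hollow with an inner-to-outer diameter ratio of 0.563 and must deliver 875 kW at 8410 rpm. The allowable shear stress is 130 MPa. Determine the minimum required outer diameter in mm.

35.1 mm

ω = 2π·8410/60 = 880.7 rad/s, so T = P/ω = 875×10³ / 880.7 = 993.5 N·m.
For a hollow shaft with d_i/d_o = 0.563: τ_max = 16T/(π d_o³ (1−k⁴)), so d_o = [16T/(π τ_allow (1−k⁴))]^(1/3) = [16·993.5/(π·1.30×10^8·0.8995)]^(1/3) = 0.03511 m.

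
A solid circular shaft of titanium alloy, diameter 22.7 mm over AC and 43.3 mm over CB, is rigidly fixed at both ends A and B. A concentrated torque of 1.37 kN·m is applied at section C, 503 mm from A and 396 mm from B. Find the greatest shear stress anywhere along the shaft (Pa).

Compatibility: T_A·a/J_AC = T_B·b/J_CB with T_A + T_B = T₀.
J_AC = 2.61×10^-8 m⁴, J_CB = 3.45×10^-7 m⁴, so T_A = T₀·(J_AC/a)/((J_AC/a)+(J_CB/b)) = 76.90 N·m, T_B = 1293 N·m.
τ in each portion: τ_AC = 3.35×10^7 Pa, τ_CB = 8.11×10^7 Pa; maximum is in CB.
τ_max = T_CB·r/J = 1293·0.0216/3.45×10^-7 = 8.112×10^7 Pa.

8.11e7 Pa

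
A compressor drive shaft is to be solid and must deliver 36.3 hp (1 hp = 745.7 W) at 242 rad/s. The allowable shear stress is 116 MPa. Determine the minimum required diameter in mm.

ω = 242 rad/s, so T = P/ω = 36.3×745.7 / 242.0 = 111.9 N·m.
For a solid shaft τ_max = 16T/(πd³), so d = (16T/(π τ_allow))^(1/3) = (16·111.9/(π·1.16×10^8))^(1/3) = 0.01700 m.

17.0 mm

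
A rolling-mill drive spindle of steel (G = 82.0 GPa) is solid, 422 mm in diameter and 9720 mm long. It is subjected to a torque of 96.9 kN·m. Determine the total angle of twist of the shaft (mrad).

3.69 mrad

J = πd⁴/32 = π(0.422)⁴/32 = 3.114×10^-3 m⁴.
θ = T·L/(G·J) = 96900 × 9.72 / (82.0×10⁹ × 3.114×10^-3) = 3.689×10^-3 rad.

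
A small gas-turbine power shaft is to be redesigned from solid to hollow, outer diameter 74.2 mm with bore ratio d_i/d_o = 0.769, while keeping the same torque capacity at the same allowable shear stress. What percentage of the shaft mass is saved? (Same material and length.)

45.6 %

Equal τ_max and T ⇒ the solid shaft needs d_s³ = d_o³(1−k⁴), so d_s = 74.2·(1−0.769⁴)^(1/3) = 64.28 mm.
Area ratio A_h/A_s = d_o²(1−k²)/d_s² = (1−k²)/(1−k⁴)^(2/3) = 0.5444.
Mass saving = 1 − 0.5444 = 45.6 %.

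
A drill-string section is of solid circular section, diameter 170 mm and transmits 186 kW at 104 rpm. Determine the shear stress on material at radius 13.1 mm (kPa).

2730 kPa

ω = 2π·104/60 = 10.89 rad/s, so T = P/ω = 186×10³ / 10.89 = 17080 N·m.
J = πd⁴/32 = π(0.170)⁴/32 = 8.200×10^-5 m⁴.
Shear stress varies linearly with radius: τ = T·r/J = 17080 × 0.0131 / 8.200×10^-5 = 2.729×10^6 Pa.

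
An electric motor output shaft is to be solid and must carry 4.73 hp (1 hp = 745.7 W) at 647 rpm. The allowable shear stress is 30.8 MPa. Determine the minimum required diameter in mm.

ω = 2π·647/60 = 67.75 rad/s, so T = P/ω = 4.73×745.7 / 67.75 = 52.06 N·m.
For a solid shaft τ_max = 16T/(πd³), so d = (16T/(π τ_allow))^(1/3) = (16·52.06/(π·3.08×10^7))^(1/3) = 0.02049 m.

20.5 mm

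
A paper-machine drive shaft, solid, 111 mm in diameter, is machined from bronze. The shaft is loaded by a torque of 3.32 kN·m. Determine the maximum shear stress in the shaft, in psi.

1790 psi

J = πd⁴/32 = π(0.111)⁴/32 = 1.490×10^-5 m⁴.
τ_max = T·r/J = 3320 × 0.0555 / 1.490×10^-5 = 1.236×10^7 Pa.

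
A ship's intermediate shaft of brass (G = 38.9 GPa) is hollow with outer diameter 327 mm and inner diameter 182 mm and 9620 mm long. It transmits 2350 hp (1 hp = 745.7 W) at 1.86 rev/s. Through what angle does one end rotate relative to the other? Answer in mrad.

ω = 2π·1.86 = 11.69 rad/s, so T = P/ω = 2350×745.7 / 11.69 = 149900 N·m.
J = π(d_o⁴ − d_i⁴)/32 = π(0.327⁴ − 0.182⁴)/32 = 1.015×10^-3 m⁴.
θ = T·L/(G·J) = 149900 × 9.62 / (38.9×10⁹ × 1.015×10^-3) = 0.03654 rad.

36.5 mrad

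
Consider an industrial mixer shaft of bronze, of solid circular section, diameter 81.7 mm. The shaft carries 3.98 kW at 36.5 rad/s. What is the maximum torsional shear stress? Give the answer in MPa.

ω = 36.5 rad/s, so T = P/ω = 3.98×10³ / 36.50 = 109.0 N·m.
J = πd⁴/32 = π(0.0817)⁴/32 = 4.374×10^-6 m⁴.
τ_max = T·r/J = 109.0 × 0.0409 / 4.374×10^-6 = 1.018×10^6 Pa.

1.02 MPa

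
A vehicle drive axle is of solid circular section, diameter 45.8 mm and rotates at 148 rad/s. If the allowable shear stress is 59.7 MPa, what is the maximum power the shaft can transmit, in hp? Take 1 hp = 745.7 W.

224 hp

J = πd⁴/32 = π(0.0458)⁴/32 = 4.320×10^-7 m⁴.
T_max = τ_allow·J/r = 5.97×10^7 × 4.320×10^-7 / 0.0229 = 1126 N·m.
ω = 148 rad/s, so P_max = T_max·ω = 1.667×10^5 W.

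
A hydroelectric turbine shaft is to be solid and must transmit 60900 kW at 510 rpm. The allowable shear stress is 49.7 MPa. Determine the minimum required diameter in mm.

ω = 2π·510/60 = 53.41 rad/s, so T = P/ω = 60900×10³ / 53.41 = 1.140e6 N·m.
For a solid shaft τ_max = 16T/(πd³), so d = (16T/(π τ_allow))^(1/3) = (16·1.140e6/(π·4.97×10^7))^(1/3) = 0.4889 m.

489 mm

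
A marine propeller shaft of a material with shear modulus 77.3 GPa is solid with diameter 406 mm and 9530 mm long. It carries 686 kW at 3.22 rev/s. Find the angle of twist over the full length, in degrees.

ω = 2π·3.22 = 20.23 rad/s, so T = P/ω = 686×10³ / 20.23 = 33910 N·m.
J = πd⁴/32 = π(0.406)⁴/32 = 2.667×10^-3 m⁴.
θ = T·L/(G·J) = 33910 × 9.53 / (77.3×10⁹ × 2.667×10^-3) = 1.567×10^-3 rad.

0.0898°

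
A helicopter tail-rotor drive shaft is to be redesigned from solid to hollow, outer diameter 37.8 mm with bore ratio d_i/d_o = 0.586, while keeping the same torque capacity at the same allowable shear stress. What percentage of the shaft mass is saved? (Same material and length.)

Equal τ_max and T ⇒ the solid shaft needs d_s³ = d_o³(1−k⁴), so d_s = 37.8·(1−0.586⁴)^(1/3) = 36.25 mm.
Area ratio A_h/A_s = d_o²(1−k²)/d_s² = (1−k²)/(1−k⁴)^(2/3) = 0.7139.
Mass saving = 1 − 0.7139 = 28.6 %.

28.6 %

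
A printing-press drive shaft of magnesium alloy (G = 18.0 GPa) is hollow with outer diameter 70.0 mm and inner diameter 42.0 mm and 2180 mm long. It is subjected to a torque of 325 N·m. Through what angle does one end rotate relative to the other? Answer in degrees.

1.10°

J = π(d_o⁴ − d_i⁴)/32 = π(0.0700⁴ − 0.0420⁴)/32 = 2.052×10^-6 m⁴.
θ = T·L/(G·J) = 325.0 × 2.18 / (18.0×10⁹ × 2.052×10^-6) = 0.01918 rad.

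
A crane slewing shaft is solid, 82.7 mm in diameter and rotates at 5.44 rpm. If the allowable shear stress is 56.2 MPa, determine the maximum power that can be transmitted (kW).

J = πd⁴/32 = π(0.0827)⁴/32 = 4.592×10^-6 m⁴.
T_max = τ_allow·J/r = 5.62×10^7 × 4.592×10^-6 / 0.0414 = 6241 N·m.
ω = 2π·5.44/60 = 0.5697 rad/s, so P_max = T_max·ω = 3556 W.

3.56 kW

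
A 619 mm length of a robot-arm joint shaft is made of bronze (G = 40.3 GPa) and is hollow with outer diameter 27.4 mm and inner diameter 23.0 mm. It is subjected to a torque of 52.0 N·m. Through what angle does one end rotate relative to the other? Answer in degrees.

1.64°

J = π(d_o⁴ − d_i⁴)/32 = π(0.0274⁴ − 0.0230⁴)/32 = 2.786×10^-8 m⁴.
θ = T·L/(G·J) = 52.00 × 0.619 / (40.3×10⁹ × 2.786×10^-8) = 0.02867 rad.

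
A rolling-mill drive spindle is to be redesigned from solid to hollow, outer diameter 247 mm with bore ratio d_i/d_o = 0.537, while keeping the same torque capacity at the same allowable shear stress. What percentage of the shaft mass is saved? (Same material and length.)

24.6 %

Equal τ_max and T ⇒ the solid shaft needs d_s³ = d_o³(1−k⁴), so d_s = 247·(1−0.537⁴)^(1/3) = 240.0 mm.
Area ratio A_h/A_s = d_o²(1−k²)/d_s² = (1−k²)/(1−k⁴)^(2/3) = 0.7540.
Mass saving = 1 − 0.7540 = 24.6 %.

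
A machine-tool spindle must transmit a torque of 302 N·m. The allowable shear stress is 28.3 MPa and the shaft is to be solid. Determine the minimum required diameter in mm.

37.9 mm

For a solid shaft τ_max = 16T/(πd³), so d = (16T/(π τ_allow))^(1/3) = (16·302.0/(π·2.83×10^7))^(1/3) = 0.03788 m.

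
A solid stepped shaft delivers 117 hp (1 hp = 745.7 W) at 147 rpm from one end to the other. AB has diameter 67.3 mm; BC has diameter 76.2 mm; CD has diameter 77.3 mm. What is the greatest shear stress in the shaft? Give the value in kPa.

94700 kPa

ω = 2π·147/60 = 15.39 rad/s, so T = P/ω = 117×745.7 / 15.39 = 5668 N·m.
Under the same torque, τ_max = 16T/(πd³) is largest where d is smallest — segment AB (d = 67.3 mm).
τ_max = 16·5668/(π·(0.0673)³) = 9.470×10^7 Pa.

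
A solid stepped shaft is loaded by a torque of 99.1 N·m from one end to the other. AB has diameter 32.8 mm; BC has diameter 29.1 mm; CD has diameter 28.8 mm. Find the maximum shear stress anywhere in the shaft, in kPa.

21100 kPa

Under the same torque, τ_max = 16T/(πd³) is largest where d is smallest — segment CD (d = 28.8 mm).
τ_max = 16·99.10/(π·(0.0288)³) = 2.113×10^7 Pa.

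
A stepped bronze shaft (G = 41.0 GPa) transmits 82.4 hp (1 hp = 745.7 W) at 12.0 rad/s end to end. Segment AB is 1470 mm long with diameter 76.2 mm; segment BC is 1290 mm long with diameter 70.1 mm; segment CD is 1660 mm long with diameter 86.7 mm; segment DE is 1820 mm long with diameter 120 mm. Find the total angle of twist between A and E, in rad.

0.172 rad

ω = 12.0 rad/s, so T = P/ω = 82.4×745.7 / 12.00 = 5120 N·m.
J_AB = π(0.0762)⁴/32 = 3.31×10^-6 m⁴; J_BC = π(0.0701)⁴/32 = 2.37×10^-6 m⁴; J_CD = π(0.0867)⁴/32 = 5.55×10^-6 m⁴; J_DE = π(0.120)⁴/32 = 2.04×10^-5 m⁴.
θ = (T/G)·Σ L_i/J_i = (5120/41.0×10⁹)·(1.47/3.31×10^-6 + 1.29/2.37×10^-6 + 1.66/5.55×10^-6 + 1.82/2.04×10^-5) = 0.1720 rad.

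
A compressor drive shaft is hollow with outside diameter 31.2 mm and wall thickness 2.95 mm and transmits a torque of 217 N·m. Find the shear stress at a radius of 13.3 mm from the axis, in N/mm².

J = π(d_o⁴ − d_i⁴)/32 = π(0.0312⁴ − 0.0253⁴)/32 = 5.281×10^-8 m⁴.
Shear stress varies linearly with radius: τ = T·r/J = 217.0 × 0.0133 / 5.281×10^-8 = 5.466×10^7 Pa.

54.7 N/mm²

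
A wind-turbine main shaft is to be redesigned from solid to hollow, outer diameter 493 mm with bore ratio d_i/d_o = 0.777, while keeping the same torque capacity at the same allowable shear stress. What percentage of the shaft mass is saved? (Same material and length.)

46.4 %

Equal τ_max and T ⇒ the solid shaft needs d_s³ = d_o³(1−k⁴), so d_s = 493·(1−0.777⁴)^(1/3) = 423.9 mm.
Area ratio A_h/A_s = d_o²(1−k²)/d_s² = (1−k²)/(1−k⁴)^(2/3) = 0.5361.
Mass saving = 1 − 0.5361 = 46.4 %.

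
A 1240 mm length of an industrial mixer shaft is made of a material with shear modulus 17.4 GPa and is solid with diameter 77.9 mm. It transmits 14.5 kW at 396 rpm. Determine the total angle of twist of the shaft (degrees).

0.395°

ω = 2π·396/60 = 41.47 rad/s, so T = P/ω = 14.5×10³ / 41.47 = 349.7 N·m.
J = πd⁴/32 = π(0.0779)⁴/32 = 3.615×10^-6 m⁴.
θ = T·L/(G·J) = 349.7 × 1.24 / (17.4×10⁹ × 3.615×10^-6) = 6.892×10^-3 rad.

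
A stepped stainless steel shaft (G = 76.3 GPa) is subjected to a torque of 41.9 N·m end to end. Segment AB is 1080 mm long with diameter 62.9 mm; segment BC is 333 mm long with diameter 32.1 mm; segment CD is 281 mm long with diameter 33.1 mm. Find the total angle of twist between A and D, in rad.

J_AB = π(0.0629)⁴/32 = 1.54×10^-6 m⁴; J_BC = π(0.0321)⁴/32 = 1.04×10^-7 m⁴; J_CD = π(0.0331)⁴/32 = 1.18×10^-7 m⁴.
θ = (T/G)·Σ L_i/J_i = (41.90/76.3×10⁹)·(1.08/1.54×10^-6 + 0.333/1.04×10^-7 + 0.281/1.18×10^-7) = 3.450×10^-3 rad.

0.00345 rad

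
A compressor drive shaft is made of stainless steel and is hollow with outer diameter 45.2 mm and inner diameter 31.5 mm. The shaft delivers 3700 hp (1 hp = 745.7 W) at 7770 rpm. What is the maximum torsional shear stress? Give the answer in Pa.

ω = 2π·7770/60 = 813.7 rad/s, so T = P/ω = 3700×745.7 / 813.7 = 3391 N·m.
J = π(d_o⁴ − d_i⁴)/32 = π(0.0452⁴ − 0.0315⁴)/32 = 3.131×10^-7 m⁴.
τ_max = T·r/J = 3391 × 0.0226 / 3.131×10^-7 = 2.447×10^8 Pa.

2.45e8 Pa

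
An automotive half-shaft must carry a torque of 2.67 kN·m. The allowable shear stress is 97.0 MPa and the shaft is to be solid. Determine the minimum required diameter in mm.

51.9 mm

For a solid shaft τ_max = 16T/(πd³), so d = (16T/(π τ_allow))^(1/3) = (16·2670/(π·9.70×10^7))^(1/3) = 0.05195 m.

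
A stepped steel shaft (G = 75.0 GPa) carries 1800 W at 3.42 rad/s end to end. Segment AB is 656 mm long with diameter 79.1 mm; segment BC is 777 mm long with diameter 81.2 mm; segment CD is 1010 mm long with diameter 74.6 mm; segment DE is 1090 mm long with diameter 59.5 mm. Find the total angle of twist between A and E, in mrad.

11.0 mrad

ω = 3.42 rad/s, so T = P/ω = 1800 / 3.420 = 526.3 N·m.
J_AB = π(0.0791)⁴/32 = 3.84×10^-6 m⁴; J_BC = π(0.0812)⁴/32 = 4.27×10^-6 m⁴; J_CD = π(0.0746)⁴/32 = 3.04×10^-6 m⁴; J_DE = π(0.0595)⁴/32 = 1.23×10^-6 m⁴.
θ = (T/G)·Σ L_i/J_i = (526.3/75.0×10⁹)·(0.656/3.84×10^-6 + 0.777/4.27×10^-6 + 1.01/3.04×10^-6 + 1.09/1.23×10^-6) = 0.01102 rad.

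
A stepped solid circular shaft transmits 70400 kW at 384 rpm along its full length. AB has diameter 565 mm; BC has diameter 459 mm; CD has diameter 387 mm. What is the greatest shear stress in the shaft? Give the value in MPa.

ω = 2π·384/60 = 40.21 rad/s, so T = P/ω = 70400×10³ / 40.21 = 1.751e6 N·m.
Under the same torque, τ_max = 16T/(πd³) is largest where d is smallest — segment CD (d = 387 mm).
τ_max = 16·1.751e6/(π·(0.387)³) = 1.538×10^8 Pa.

154 MPa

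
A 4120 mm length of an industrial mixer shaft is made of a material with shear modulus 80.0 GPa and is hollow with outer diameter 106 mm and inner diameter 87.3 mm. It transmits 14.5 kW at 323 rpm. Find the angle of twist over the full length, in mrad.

ω = 2π·323/60 = 33.82 rad/s, so T = P/ω = 14.5×10³ / 33.82 = 428.7 N·m.
J = π(d_o⁴ − d_i⁴)/32 = π(0.106⁴ − 0.0873⁴)/32 = 6.692×10^-6 m⁴.
θ = T·L/(G·J) = 428.7 × 4.12 / (80.0×10⁹ × 6.692×10^-6) = 3.299×10^-3 rad.

3.30 mrad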